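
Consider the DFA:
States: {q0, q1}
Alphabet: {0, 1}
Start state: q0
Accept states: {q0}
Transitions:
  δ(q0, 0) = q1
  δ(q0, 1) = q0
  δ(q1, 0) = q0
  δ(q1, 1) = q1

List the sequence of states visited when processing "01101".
Starting at q0
Read '0': q0 -> q1
Read '1': q1 -> q1
Read '1': q1 -> q1
Read '0': q1 -> q0
Read '1': q0 -> q0

Final answer: q0 -> q1 -> q1 -> q1 -> q0 -> q0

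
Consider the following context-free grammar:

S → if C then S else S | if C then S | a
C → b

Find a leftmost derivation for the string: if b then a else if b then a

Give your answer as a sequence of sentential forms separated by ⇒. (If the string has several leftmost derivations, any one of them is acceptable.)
Start with S.
Step 1: the leftmost non-terminal is S; apply S → if C then S else S:  if C then S else S
Step 2: the leftmost non-terminal is C; apply C → b:  if b then S else S
Step 3: the leftmost non-terminal is S; apply S → a:  if b then a else S
Step 4: the leftmost non-terminal is S; apply S → if C then S:  if b then a else if C then S
Step 5: the leftmost non-terminal is C; apply C → b:  if b then a else if b then S
Step 6: the leftmost non-terminal is S; apply S → a:  if b then a else if b then a

Final answer: S ⇒ if C then S else S ⇒ if b then S else S ⇒ if b then a else S ⇒ if b then a else if C then S ⇒ if b then a else if b then S ⇒ if b then a else if b then a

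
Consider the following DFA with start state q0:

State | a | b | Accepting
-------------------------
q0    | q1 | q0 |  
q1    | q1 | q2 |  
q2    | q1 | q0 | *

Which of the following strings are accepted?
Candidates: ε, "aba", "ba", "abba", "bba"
ε: q0; q0 is not accepting → rejected
"aba": q0 → q1 → q2 → q1; q1 is not accepting → rejected
"ba": q0 → q0 → q1; q1 is not accepting → rejected
"abba": q0 → q1 → q2 → q0 → q1; q1 is not accepting → rejected
"bba": q0 → q0 → q0 → q1; q1 is not accepting → rejected

Final answer: None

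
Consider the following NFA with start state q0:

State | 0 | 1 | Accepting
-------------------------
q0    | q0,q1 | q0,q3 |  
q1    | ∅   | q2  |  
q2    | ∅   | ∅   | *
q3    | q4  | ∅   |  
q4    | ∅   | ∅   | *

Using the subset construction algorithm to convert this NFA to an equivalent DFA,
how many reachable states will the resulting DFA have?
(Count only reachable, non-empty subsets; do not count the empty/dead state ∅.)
Start subset: {q0}
{q0}: on 0 → {q0, q1}, on 1 → {q0, q3}
{q0, q1}: on 0 → {q0, q1}, on 1 → {q0, q2, q3}
{q0, q3}: on 0 → {q0, q1, q4}, on 1 → {q0, q3}
{q0, q2, q3}: on 0 → {q0, q1, q4}, on 1 → {q0, q3}
{q0, q1, q4}: on 0 → {q0, q1}, on 1 → {q0, q2, q3}
Reachable non-empty subsets: {q0}, {q0, q1}, {q0, q3}, {q0, q2, q3}, {q0, q1, q4} — 5 in total.

Final answer: 5 states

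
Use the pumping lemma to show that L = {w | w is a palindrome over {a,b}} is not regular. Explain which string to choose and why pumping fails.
Language: L = {w | w is a palindrome over {a,b}} (strings that read the same forwards and backwards)
Step 1: Assume for contradiction that L is regular, with pumping length p.
Step 2: Choose s = a^p b a^p. Then s ∈ L (it reads the same forwards and backwards) and |s| ≥ p.
Step 3: Consider any decomposition s = xyz with |xy| ≤ p and |y| > 0. Since |xy| ≤ p and the first p symbols of s are all a's, y = a^k for some k with 1 ≤ k ≤ p.
Step 4: Pumping up (i = 2): xy²z = a^(p+k) b a^p. Its reverse is a^p b a^(p+k) ≠ a^(p+k) b a^p (the single b is no longer in the middle), so xy²z is not a palindrome and xy²z ∉ L.
This contradicts the pumping lemma, so L is not regular.

Final answer: Choose s = a^p b a^p. Since |xy| ≤ p, y = a^k with k ≥ 1. Then xy²z = a^(p+k) b a^p is not a palindrome, so ∉ L.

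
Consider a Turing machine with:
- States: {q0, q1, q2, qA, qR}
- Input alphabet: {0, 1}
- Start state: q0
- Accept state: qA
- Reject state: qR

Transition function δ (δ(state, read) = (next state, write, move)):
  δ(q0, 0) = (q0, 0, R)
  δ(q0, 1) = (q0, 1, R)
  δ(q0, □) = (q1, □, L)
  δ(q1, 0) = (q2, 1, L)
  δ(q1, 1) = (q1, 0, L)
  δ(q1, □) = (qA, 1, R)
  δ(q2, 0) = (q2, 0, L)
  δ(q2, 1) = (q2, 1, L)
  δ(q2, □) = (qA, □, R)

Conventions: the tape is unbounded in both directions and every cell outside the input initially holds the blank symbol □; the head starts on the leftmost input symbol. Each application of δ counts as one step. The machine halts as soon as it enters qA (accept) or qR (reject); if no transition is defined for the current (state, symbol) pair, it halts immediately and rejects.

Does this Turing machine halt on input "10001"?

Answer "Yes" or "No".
Step 0: [q0]10001 (head at position 0)
Step 1: δ(q0, 1) = (q0, 1, R)  ⊢  1[q0]0001 (head at position 1)
Step 2: δ(q0, 0) = (q0, 0, R)  ⊢  10[q0]001 (head at position 2)
Step 3: δ(q0, 0) = (q0, 0, R)  ⊢  100[q0]01 (head at position 3)
Step 4: δ(q0, 0) = (q0, 0, R)  ⊢  1000[q0]1 (head at position 4)
Step 5: δ(q0, 1) = (q0, 1, R)  ⊢  10001[q0]□ (head at position 5)
Step 6: δ(q0, □) = (q1, □, L)  ⊢  1000[q1]1□ (head at position 4)
Step 7: δ(q1, 1) = (q1, 0, L)  ⊢  100[q1]00□ (head at position 3)
Step 8: δ(q1, 0) = (q2, 1, L)  ⊢  10[q2]010□ (head at position 2)
Step 9: δ(q2, 0) = (q2, 0, L)  ⊢  1[q2]0010□ (head at position 1)
Step 10: δ(q2, 0) = (q2, 0, L)  ⊢  [q2]10010□ (head at position 0)
Step 11: δ(q2, 1) = (q2, 1, L)  ⊢  [q2]□10010□ (head at position -1)
Step 12: δ(q2, □) = (qA, □, R)  ⊢  □[qA]10010□ (head at position 0)
The machine is in qA, so it halts and accepts.
It halts after 12 steps.

Final answer: Yes - halts after 12 steps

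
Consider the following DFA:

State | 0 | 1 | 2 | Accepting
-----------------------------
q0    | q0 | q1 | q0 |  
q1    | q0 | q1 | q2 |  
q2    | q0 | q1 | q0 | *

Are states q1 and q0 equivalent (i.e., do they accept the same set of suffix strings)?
Try the suffix "2".
From q1: q1 → q2 — accepting.
From q0: q0 → q0 — not accepting.
The two states disagree on this suffix, so they are not equivalent.

Final answer: No. Distinguishing string: "2" - accepted from q1 but not from q0.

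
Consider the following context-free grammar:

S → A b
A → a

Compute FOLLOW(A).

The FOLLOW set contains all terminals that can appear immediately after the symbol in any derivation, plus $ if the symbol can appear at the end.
A occurs only in S → A b, where it is immediately followed by the terminal b. So FOLLOW(A) = {b}.

Final answer: {b}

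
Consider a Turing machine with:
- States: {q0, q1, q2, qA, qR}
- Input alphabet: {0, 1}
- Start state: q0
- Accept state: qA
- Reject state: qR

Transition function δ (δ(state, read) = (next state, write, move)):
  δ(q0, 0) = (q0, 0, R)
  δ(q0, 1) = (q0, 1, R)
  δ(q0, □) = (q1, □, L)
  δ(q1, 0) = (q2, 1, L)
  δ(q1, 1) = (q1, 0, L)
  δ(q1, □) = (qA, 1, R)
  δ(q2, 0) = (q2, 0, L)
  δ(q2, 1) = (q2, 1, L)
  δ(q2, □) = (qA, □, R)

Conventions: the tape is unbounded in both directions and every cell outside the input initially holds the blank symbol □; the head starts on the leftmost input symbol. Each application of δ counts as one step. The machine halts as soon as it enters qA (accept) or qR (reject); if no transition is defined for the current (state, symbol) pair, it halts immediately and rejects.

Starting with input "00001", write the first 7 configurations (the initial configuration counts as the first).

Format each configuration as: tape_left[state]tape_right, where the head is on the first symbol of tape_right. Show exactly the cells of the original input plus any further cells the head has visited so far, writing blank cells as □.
Step 0: [q0]00001 (head at position 0)
Step 1: δ(q0, 0) = (q0, 0, R)  ⊢  0[q0]0001 (head at position 1)
Step 2: δ(q0, 0) = (q0, 0, R)  ⊢  00[q0]001 (head at position 2)
Step 3: δ(q0, 0) = (q0, 0, R)  ⊢  000[q0]01 (head at position 3)
Step 4: δ(q0, 0) = (q0, 0, R)  ⊢  0000[q0]1 (head at position 4)
Step 5: δ(q0, 1) = (q0, 1, R)  ⊢  00001[q0]□ (head at position 5)
Step 6: δ(q0, □) = (q1, □, L)  ⊢  0000[q1]1□ (head at position 4)

Final answer: [q0]00001 ⊢ 0[q0]0001 ⊢ 00[q0]001 ⊢ 000[q0]01 ⊢ 0000[q0]1 ⊢ 00001[q0]□ ⊢ 0000[q1]1□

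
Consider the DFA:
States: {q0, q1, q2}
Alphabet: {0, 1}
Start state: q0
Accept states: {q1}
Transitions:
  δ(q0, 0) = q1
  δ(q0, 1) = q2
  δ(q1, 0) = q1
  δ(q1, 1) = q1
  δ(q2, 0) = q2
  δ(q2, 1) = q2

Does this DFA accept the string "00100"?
Processing string "00100":
  q0 --0--> q1
  q1 --0--> q1
  q1 --1--> q1
  q1 --0--> q1
  q1 --0--> q1
Final state: q1
Accept states: {q1}
q1 is an accept state, so the string is accepted.

Final answer: Yes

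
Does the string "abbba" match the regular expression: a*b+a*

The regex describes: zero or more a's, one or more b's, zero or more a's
Yes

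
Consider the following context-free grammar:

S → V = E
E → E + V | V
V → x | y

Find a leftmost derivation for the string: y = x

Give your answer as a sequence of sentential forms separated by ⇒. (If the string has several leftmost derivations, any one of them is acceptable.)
Start with S.
Step 1: the leftmost non-terminal is S; apply S → V = E:  V = E
Step 2: the leftmost non-terminal is V; apply V → y:  y = E
Step 3: the leftmost non-terminal is E; apply E → V:  y = V
Step 4: the leftmost non-terminal is V; apply V → x:  y = x

Final answer: S ⇒ V = E ⇒ y = E ⇒ y = V ⇒ y = x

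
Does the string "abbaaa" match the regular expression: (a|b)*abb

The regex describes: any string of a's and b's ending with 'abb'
No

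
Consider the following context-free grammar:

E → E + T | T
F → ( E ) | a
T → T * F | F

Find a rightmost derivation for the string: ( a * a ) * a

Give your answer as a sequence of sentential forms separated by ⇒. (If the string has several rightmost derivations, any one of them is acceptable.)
Start with E.
Step 1: the rightmost non-terminal is E; apply E → T:  T
Step 2: the rightmost non-terminal is T; apply T → T * F:  T * F
Step 3: the rightmost non-terminal is F; apply F → a:  T * a
Step 4: the rightmost non-terminal is T; apply T → F:  F * a
Step 5: the rightmost non-terminal is F; apply F → ( E ):  ( E ) * a
Step 6: the rightmost non-terminal is E; apply E → T:  ( T ) * a
Step 7: the rightmost non-terminal is T; apply T → T * F:  ( T * F ) * a
Step 8: the rightmost non-terminal is F; apply F → a:  ( T * a ) * a
Step 9: the rightmost non-terminal is T; apply T → F:  ( F * a ) * a
Step 10: the rightmost non-terminal is F; apply F → a:  ( a * a ) * a

Final answer: E ⇒ T ⇒ T * F ⇒ T * a ⇒ F * a ⇒ ( E ) * a ⇒ ( T ) * a ⇒ ( T * F ) * a ⇒ ( T * a ) * a ⇒ ( F * a ) * a ⇒ ( a * a ) * a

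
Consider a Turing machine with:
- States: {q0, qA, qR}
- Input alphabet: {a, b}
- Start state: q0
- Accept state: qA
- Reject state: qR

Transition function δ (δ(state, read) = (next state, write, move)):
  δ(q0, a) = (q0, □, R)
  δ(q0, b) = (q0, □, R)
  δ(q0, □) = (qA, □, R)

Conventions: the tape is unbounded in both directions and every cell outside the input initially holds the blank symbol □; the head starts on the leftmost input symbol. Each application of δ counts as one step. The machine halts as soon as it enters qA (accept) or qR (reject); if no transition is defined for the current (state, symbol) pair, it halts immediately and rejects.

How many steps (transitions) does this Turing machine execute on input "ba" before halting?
Step 0: [q0]ba (head at position 0)
Step 1: δ(q0, b) = (q0, □, R)  ⊢  □[q0]a (head at position 1)
Step 2: δ(q0, a) = (q0, □, R)  ⊢  □□[q0]□ (head at position 2)
Step 3: δ(q0, □) = (qA, □, R)  ⊢  □□□[qA]□ (head at position 3)
The machine is in qA, so it halts and accepts.
Number of transitions executed: 3.

Final answer: 3 steps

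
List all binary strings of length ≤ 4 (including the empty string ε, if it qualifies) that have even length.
Checking every binary string of length 0 to 4:
  Length 0: accepted: ε | rejected: (none)
  Length 1: accepted: (none) | rejected: 0, 1
  Length 2: accepted: 00, 01, 10, 11 | rejected: (none)
  Length 3: accepted: (none) | rejected: 000, 001, 010, 011, 100, 101, 110, 111
  Length 4: accepted: 0000, 0001, 0010, 0011, 0100, 0101, 0110, 0111, 1000, 1001, 1010, 1011, 1100, 1101, 1110, 1111 | rejected: (none)
Total: 21 string(s).

Final answer: ε, 00, 01, 10, 11, 0000, 0001, 0010, 0011, 0100, 0101, 0110, 0111, 1000, 1001, 1010, 1011, 1100, 1101, 1110, 1111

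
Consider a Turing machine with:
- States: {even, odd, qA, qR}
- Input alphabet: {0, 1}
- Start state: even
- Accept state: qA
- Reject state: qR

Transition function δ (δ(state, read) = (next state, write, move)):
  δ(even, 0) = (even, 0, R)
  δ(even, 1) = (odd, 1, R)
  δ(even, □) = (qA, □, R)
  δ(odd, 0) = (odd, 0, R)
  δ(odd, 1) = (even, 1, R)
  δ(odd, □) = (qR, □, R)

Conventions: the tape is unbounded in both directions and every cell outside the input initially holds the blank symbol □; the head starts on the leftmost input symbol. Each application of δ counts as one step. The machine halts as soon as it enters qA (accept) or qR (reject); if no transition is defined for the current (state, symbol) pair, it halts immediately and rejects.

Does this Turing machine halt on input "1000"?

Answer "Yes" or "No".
Step 0: [even]1000 (head at position 0)
Step 1: δ(even, 1) = (odd, 1, R)  ⊢  1[odd]000 (head at position 1)
Step 2: δ(odd, 0) = (odd, 0, R)  ⊢  10[odd]00 (head at position 2)
Step 3: δ(odd, 0) = (odd, 0, R)  ⊢  100[odd]0 (head at position 3)
Step 4: δ(odd, 0) = (odd, 0, R)  ⊢  1000[odd]□ (head at position 4)
Step 5: δ(odd, □) = (qR, □, R)  ⊢  1000□[qR]□ (head at position 5)
The machine is in qR, so it halts and rejects.
It halts after 5 steps.

Final answer: Yes - halts after 5 steps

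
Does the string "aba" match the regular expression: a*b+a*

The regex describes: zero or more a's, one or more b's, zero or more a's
Yes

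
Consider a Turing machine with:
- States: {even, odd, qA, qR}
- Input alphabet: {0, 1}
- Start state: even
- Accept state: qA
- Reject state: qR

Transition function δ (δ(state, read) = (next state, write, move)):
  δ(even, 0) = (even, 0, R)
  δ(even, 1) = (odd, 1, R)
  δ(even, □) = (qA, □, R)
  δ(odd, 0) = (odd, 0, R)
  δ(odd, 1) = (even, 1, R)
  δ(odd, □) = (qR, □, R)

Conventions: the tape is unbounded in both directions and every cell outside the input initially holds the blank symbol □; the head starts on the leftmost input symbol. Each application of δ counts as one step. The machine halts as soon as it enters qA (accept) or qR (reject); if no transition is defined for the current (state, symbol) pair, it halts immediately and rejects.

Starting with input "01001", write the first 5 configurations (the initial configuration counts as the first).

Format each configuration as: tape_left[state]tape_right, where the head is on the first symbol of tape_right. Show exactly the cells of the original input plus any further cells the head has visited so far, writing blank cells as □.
Step 0: [even]01001 (head at position 0)
Step 1: δ(even, 0) = (even, 0, R)  ⊢  0[even]1001 (head at position 1)
Step 2: δ(even, 1) = (odd, 1, R)  ⊢  01[odd]001 (head at position 2)
Step 3: δ(odd, 0) = (odd, 0, R)  ⊢  010[odd]01 (head at position 3)
Step 4: δ(odd, 0) = (odd, 0, R)  ⊢  0100[odd]1 (head at position 4)

Final answer: [even]01001 ⊢ 0[even]1001 ⊢ 01[odd]001 ⊢ 010[odd]01 ⊢ 0100[odd]1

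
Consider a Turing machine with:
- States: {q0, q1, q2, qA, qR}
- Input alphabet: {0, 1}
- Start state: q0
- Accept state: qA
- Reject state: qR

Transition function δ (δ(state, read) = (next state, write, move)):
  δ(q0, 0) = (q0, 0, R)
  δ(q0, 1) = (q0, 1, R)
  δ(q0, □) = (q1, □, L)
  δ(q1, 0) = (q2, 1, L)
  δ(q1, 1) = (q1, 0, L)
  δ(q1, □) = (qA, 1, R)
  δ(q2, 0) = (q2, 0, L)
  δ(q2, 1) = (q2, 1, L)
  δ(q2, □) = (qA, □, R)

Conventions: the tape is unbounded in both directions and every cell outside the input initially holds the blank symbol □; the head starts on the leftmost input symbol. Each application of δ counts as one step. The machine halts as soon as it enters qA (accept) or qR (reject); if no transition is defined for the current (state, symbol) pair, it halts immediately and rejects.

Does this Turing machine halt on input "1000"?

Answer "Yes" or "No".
Step 0: [q0]1000 (head at position 0)
Step 1: δ(q0, 1) = (q0, 1, R)  ⊢  1[q0]000 (head at position 1)
Step 2: δ(q0, 0) = (q0, 0, R)  ⊢  10[q0]00 (head at position 2)
Step 3: δ(q0, 0) = (q0, 0, R)  ⊢  100[q0]0 (head at position 3)
Step 4: δ(q0, 0) = (q0, 0, R)  ⊢  1000[q0]□ (head at position 4)
Step 5: δ(q0, □) = (q1, □, L)  ⊢  100[q1]0□ (head at position 3)
Step 6: δ(q1, 0) = (q2, 1, L)  ⊢  10[q2]01□ (head at position 2)
Step 7: δ(q2, 0) = (q2, 0, L)  ⊢  1[q2]001□ (head at position 1)
Step 8: δ(q2, 0) = (q2, 0, L)  ⊢  [q2]1001□ (head at position 0)
Step 9: δ(q2, 1) = (q2, 1, L)  ⊢  [q2]□1001□ (head at position -1)
Step 10: δ(q2, □) = (qA, □, R)  ⊢  □[qA]1001□ (head at position 0)
The machine is in qA, so it halts and accepts.
It halts after 10 steps.

Final answer: Yes - halts after 10 steps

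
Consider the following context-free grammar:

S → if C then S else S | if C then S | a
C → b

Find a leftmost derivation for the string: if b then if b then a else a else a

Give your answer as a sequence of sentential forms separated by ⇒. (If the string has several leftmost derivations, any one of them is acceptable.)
Start with S.
Step 1: the leftmost non-terminal is S; apply S → if C then S else S:  if C then S else S
Step 2: the leftmost non-terminal is C; apply C → b:  if b then S else S
Step 3: the leftmost non-terminal is S; apply S → if C then S else S:  if b then if C then S else S else S
Step 4: the leftmost non-terminal is C; apply C → b:  if b then if b then S else S else S
Step 5: the leftmost non-terminal is S; apply S → a:  if b then if b then a else S else S
Step 6: the leftmost non-terminal is S; apply S → a:  if b then if b then a else a else S
Step 7: the leftmost non-terminal is S; apply S → a:  if b then if b then a else a else a

Final answer: S ⇒ if C then S else S ⇒ if b then S else S ⇒ if b then if C then S else S else S ⇒ if b then if b then S else S else S ⇒ if b then if b then a else S else S ⇒ if b then if b then a else a else S ⇒ if b then if b then a else a else a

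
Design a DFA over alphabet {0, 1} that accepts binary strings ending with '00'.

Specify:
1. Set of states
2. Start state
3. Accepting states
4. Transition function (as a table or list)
One valid DFA (any DFA recognizing the same language is acceptable):
States: {q0, q1, q2}
Start: q0
Accepting: {q2}
Transitions (accepting states marked with *):
State | 0 | 1 | Accepting
-------------------------
q0    | q1 | q0 |  
q1    | q2 | q0 |  
q2    | q2 | q0 | *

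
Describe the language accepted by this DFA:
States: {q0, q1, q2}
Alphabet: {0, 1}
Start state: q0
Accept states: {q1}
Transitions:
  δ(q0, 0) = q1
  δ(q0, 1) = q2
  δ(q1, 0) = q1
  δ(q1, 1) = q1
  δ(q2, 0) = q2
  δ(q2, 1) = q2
Analyzing the DFA structure:
Start state: q0
Accept states: {q1}
Interpreting what each state remembers (checking against the transitions):
  q0: nothing has been read yet
  q1: the first symbol was 0
  q2: the first symbol was 1 (trap state)
  δ(q0, 0): in q0 (nothing has been read yet), after reading 0 we have: the first symbol was 0 → q1
  δ(q0, 1): in q0 (nothing has been read yet), after reading 1 we have: the first symbol was 1 (trap state) → q2
  δ(q1, 0): in q1 (the first symbol was 0), after reading 0 we have: the first symbol was 0 → q1
  δ(q1, 1): in q1 (the first symbol was 0), after reading 1 we have: the first symbol was 0 → q1
  δ(q2, 0): in q2 (the first symbol was 1 (trap state)), after reading 0 we have: the first symbol was 1 (trap state) → q2
  δ(q2, 1): in q2 (the first symbol was 1 (trap state)), after reading 1 we have: the first symbol was 1 (trap state) → q2
A string is accepted iff it ends in {q1}, i.e. the first symbol was 0.
Language: All binary strings starting with 0

Final answer: All binary strings starting with 0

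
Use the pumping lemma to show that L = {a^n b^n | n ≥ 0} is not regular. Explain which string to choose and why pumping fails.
Language: L = {a^n b^n | n ≥ 0} (equal numbers of a's followed by b's)
Step 1: Assume for contradiction that L is regular, with pumping length p.
Step 2: Choose s = a^p b^p. Then s ∈ L (it has p a's followed by p b's) and |s| ≥ p.
Step 3: Consider any decomposition s = xyz with |xy| ≤ p and |y| > 0. Since |xy| ≤ p and the first p symbols of s are all a's, y = a^k for some k with 1 ≤ k ≤ p.
Step 4: Pumping up (i = 2): xy²z = a^(p+k) b^p, which has more a's than b's, so xy²z ∉ L.
This contradicts the pumping lemma, so L is not regular.

Final answer: Choose s = a^p b^p. Since |xy| ≤ p, y = a^k with k ≥ 1. Then xy²z = a^(p+k) b^p ∉ L.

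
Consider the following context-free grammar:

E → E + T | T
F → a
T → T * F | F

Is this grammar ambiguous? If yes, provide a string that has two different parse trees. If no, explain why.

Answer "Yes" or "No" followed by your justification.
This is the standard stratified expression grammar: '+' is introduced only by the left-recursive rule E → E + T and '*' only by the left-recursive rule T → T * F, with F → a. For any string, the last '+' must be the one produced at the root E (everything after it is a T containing no '+'), and likewise within each T the last '*' is produced at its root. This fixes the parse tree uniquely (left-associative, '*' binding tighter than '+'), so every string has exactly one parse tree.

Final answer: No - the grammar is unambiguous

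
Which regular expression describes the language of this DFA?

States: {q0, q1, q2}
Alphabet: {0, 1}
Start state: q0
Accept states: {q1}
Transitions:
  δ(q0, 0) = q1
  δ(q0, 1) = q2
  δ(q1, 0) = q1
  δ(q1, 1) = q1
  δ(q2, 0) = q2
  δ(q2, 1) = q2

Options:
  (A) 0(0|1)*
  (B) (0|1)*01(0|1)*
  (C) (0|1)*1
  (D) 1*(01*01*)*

Testing sample strings against the DFA:
  '00010' -> accepted
  '100' -> rejected
  '111' -> rejected
  '100' -> rejected
Checking each option for a counterexample:
  (A) 0(0|1)*: agrees with the DFA on all strings of length ≤ 4
  (B) (0|1)*01(0|1)*: '0' is accepted by the DFA but does not match the regex → eliminated
  (C) (0|1)*1: '0' is accepted by the DFA but does not match the regex → eliminated
  (D) 1*(01*01*)*: ε is rejected by the DFA but matches the regex → eliminated
Only (A) 0(0|1)* is consistent with the DFA.

Final answer: (A) 0(0|1)*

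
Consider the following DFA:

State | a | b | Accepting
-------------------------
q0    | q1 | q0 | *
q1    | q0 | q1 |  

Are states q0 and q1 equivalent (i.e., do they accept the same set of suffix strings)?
Try the suffix ε (the empty string).
From q0: q0 — accepting.
From q1: q1 — not accepting.
The two states disagree on this suffix, so they are not equivalent.

Final answer: No. Distinguishing string: ε (the empty string) - accepted from q0 but not from q1.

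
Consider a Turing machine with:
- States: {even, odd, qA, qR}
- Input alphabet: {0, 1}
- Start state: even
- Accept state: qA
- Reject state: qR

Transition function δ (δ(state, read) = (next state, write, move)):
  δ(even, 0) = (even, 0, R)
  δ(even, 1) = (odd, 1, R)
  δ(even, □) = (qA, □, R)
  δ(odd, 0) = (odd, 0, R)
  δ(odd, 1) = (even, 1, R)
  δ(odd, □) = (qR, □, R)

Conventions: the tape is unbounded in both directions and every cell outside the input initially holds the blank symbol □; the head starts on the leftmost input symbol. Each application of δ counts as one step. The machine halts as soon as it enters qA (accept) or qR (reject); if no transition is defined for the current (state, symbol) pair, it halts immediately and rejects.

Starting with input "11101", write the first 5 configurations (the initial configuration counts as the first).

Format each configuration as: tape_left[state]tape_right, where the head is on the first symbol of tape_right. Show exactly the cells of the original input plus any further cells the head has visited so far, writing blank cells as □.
Step 0: [even]11101 (head at position 0)
Step 1: δ(even, 1) = (odd, 1, R)  ⊢  1[odd]1101 (head at position 1)
Step 2: δ(odd, 1) = (even, 1, R)  ⊢  11[even]101 (head at position 2)
Step 3: δ(even, 1) = (odd, 1, R)  ⊢  111[odd]01 (head at position 3)
Step 4: δ(odd, 0) = (odd, 0, R)  ⊢  1110[odd]1 (head at position 4)

Final answer: [even]11101 ⊢ 1[odd]1101 ⊢ 11[even]101 ⊢ 111[odd]01 ⊢ 1110[odd]1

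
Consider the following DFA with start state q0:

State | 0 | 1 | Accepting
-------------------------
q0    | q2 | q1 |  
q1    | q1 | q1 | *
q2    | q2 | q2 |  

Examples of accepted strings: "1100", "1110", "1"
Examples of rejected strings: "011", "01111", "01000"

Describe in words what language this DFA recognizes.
non-empty binary strings starting with 1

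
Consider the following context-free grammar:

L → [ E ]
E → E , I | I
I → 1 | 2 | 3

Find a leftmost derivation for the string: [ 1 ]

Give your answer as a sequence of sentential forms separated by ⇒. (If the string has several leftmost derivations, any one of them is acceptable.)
Start with L.
Step 1: the leftmost non-terminal is L; apply L → [ E ]:  [ E ]
Step 2: the leftmost non-terminal is E; apply E → I:  [ I ]
Step 3: the leftmost non-terminal is I; apply I → 1:  [ 1 ]

Final answer: L ⇒ [ E ] ⇒ [ I ] ⇒ [ 1 ]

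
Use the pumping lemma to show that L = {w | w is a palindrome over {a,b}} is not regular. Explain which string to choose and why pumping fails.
Language: L = {w | w is a palindrome over {a,b}} (strings that read the same forwards and backwards)
Step 1: Assume for contradiction that L is regular, with pumping length p.
Step 2: Choose s = a^p b a^p. Then s ∈ L (it reads the same forwards and backwards) and |s| ≥ p.
Step 3: Consider any decomposition s = xyz with |xy| ≤ p and |y| > 0. Since |xy| ≤ p and the first p symbols of s are all a's, y = a^k for some k with 1 ≤ k ≤ p.
Step 4: Pumping up (i = 2): xy²z = a^(p+k) b a^p. Its reverse is a^p b a^(p+k) ≠ a^(p+k) b a^p (the single b is no longer in the middle), so xy²z is not a palindrome and xy²z ∉ L.
This contradicts the pumping lemma, so L is not regular.

Final answer: Choose s = a^p b a^p. Since |xy| ≤ p, y = a^k with k ≥ 1. Then xy²z = a^(p+k) b a^p is not a palindrome, so ∉ L.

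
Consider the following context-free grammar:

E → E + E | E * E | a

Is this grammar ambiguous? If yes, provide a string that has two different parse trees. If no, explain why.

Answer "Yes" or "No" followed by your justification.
Two different leftmost derivations of a + a * a:
  (1) E ⇒ E + E ⇒ a + E ⇒ a + E * E ⇒ a + a * E ⇒ a + a * a   (tree groups a + (a * a))
  (2) E ⇒ E * E ⇒ E + E * E ⇒ a + E * E ⇒ a + a * E ⇒ a + a * a   (tree groups (a + a) * a)
Two distinct leftmost derivations = two distinct parse trees, so the grammar is ambiguous.

Final answer: Yes - the string 'a + a * a' has two distinct leftmost derivations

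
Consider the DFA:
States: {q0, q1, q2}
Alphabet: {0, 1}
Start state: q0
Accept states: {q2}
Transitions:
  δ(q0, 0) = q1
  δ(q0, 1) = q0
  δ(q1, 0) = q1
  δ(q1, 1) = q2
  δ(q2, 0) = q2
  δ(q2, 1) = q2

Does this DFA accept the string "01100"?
Processing string "01100":
  q0 --0--> q1
  q1 --1--> q2
  q2 --1--> q2
  q2 --0--> q2
  q2 --0--> q2
Final state: q2
Accept states: {q2}
q2 is an accept state, so the string is accepted.

Final answer: Yes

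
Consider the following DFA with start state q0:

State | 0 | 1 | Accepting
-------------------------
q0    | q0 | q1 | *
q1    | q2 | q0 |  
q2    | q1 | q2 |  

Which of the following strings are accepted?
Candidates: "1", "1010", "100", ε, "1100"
"1": q0 → q1; q1 is not accepting → rejected
"1010": q0 → q1 → q2 → q2 → q1; q1 is not accepting → rejected
"100": q0 → q1 → q2 → q1; q1 is not accepting → rejected
ε: q0; q0 is accepting → accepted
"1100": q0 → q1 → q0 → q0 → q0; q0 is accepting → accepted

Final answer: ε, "1100"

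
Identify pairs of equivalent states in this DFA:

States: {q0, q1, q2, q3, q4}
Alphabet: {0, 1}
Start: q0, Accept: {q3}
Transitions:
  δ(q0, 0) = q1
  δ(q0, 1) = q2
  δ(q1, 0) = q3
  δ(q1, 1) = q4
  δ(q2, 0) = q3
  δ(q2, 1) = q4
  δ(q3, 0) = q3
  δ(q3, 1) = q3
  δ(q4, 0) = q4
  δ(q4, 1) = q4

Using the table-filling algorithm:
Round 0 – mark pairs where exactly one state is accepting: (q0,q3), (q1,q3), (q2,q3), (q3,q4)
Round 1 – newly marked: (q0,q1) [on 0: q1 vs q3, already marked]; (q0,q2) [on 0: q1 vs q3, already marked]; (q1,q4) [on 0: q3 vs q4, already marked]; (q2,q4) [on 0: q3 vs q4, already marked]
Round 2 – newly marked: (q0,q4) [on 0: q1 vs q4, already marked]
No further pairs can be marked.
(q1, q2) unmarked: δ(q1,0)=q3, δ(q2,0)=q3; δ(q1,1)=q4, δ(q2,1)=q4 → equivalent
Equivalent pairs: (q1, q2)

Final answer: Equivalent pairs: (q1, q2)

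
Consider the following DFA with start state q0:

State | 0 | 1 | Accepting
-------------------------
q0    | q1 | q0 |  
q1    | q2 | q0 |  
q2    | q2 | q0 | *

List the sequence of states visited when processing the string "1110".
q0 → q0 → q0 → q0 → q1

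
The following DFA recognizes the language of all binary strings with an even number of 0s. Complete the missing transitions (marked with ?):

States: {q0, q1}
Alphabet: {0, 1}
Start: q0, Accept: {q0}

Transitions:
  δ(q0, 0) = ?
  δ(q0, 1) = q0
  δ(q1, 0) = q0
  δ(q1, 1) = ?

What each state remembers (consistent with the given transitions and accept states):
  q0: an even number of 0s has been read so far
  q1: an odd number of 0s has been read so far
Filling in the missing entries:
  δ(q0, 0): in q0 (an even number of 0s has been read so far), after reading 0 we have: an odd number of 0s has been read so far → q1
  δ(q1, 1): in q1 (an odd number of 0s has been read so far), after reading 1 we have: an odd number of 0s has been read so far → q1

Final answer: δ(q0, 0) = q1; δ(q1, 1) = q1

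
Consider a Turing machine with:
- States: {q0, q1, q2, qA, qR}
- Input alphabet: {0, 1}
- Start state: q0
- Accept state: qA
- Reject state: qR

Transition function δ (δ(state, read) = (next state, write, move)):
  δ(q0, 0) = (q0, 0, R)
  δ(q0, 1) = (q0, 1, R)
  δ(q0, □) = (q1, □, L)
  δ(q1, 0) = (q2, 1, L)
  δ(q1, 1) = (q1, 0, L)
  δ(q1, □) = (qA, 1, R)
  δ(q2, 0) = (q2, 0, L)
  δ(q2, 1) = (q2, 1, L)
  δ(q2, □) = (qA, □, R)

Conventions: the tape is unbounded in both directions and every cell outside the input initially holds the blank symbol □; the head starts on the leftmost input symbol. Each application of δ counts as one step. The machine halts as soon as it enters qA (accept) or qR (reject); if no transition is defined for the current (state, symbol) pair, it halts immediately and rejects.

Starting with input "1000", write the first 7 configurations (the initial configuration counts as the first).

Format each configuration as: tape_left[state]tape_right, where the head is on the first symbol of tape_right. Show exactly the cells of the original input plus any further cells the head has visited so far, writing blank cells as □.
Step 0: [q0]1000 (head at position 0)
Step 1: δ(q0, 1) = (q0, 1, R)  ⊢  1[q0]000 (head at position 1)
Step 2: δ(q0, 0) = (q0, 0, R)  ⊢  10[q0]00 (head at position 2)
Step 3: δ(q0, 0) = (q0, 0, R)  ⊢  100[q0]0 (head at position 3)
Step 4: δ(q0, 0) = (q0, 0, R)  ⊢  1000[q0]□ (head at position 4)
Step 5: δ(q0, □) = (q1, □, L)  ⊢  100[q1]0□ (head at position 3)
Step 6: δ(q1, 0) = (q2, 1, L)  ⊢  10[q2]01□ (head at position 2)

Final answer: [q0]1000 ⊢ 1[q0]000 ⊢ 10[q0]00 ⊢ 100[q0]0 ⊢ 1000[q0]□ ⊢ 100[q1]0□ ⊢ 10[q2]01□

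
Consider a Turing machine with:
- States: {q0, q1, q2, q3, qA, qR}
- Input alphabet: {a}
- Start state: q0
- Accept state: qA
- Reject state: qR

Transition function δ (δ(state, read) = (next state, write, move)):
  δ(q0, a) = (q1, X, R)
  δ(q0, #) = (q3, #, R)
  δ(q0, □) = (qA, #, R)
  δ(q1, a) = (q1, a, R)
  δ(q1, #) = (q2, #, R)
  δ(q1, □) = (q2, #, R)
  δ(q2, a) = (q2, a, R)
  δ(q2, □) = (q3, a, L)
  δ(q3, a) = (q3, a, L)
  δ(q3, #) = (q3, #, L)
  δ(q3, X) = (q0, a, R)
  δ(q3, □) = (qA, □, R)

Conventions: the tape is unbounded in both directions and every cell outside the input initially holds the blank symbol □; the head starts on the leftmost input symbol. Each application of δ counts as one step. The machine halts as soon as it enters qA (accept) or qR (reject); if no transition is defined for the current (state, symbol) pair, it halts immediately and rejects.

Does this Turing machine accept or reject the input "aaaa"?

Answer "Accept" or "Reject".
Trace (configuration after each step, as tape_left[state]tape_right with head position):
Step 0: [q0]aaaa (head at position 0)
Step 1: X[q1]aaa (head 1)
Step 2: Xa[q1]aa (head 2)
Step 3: Xaa[q1]a (head 3)
Step 4: Xaaa[q1]□ (head 4)
Step 5: Xaaa#[q2]□ (head 5)
Step 6: Xaaa[q3]#a (head 4)
Step 7: Xaa[q3]a#a (head 3)
Step 8: Xa[q3]aa#a (head 2)
Step 9: X[q3]aaa#a (head 1)
Step 10: [q3]Xaaa#a (head 0)
Step 11: a[q0]aaa#a (head 1)
Step 12: aX[q1]aa#a (head 2)
Step 13: aXa[q1]a#a (head 3)
Step 14: aXaa[q1]#a (head 4)
Step 15: aXaa#[q2]a (head 5)
Step 16: aXaa#a[q2]□ (head 6)
Step 17: aXaa#[q3]aa (head 5)
Step 18: aXaa[q3]#aa (head 4)
Step 19: aXa[q3]a#aa (head 3)
Step 20: aX[q3]aa#aa (head 2)
Step 21: a[q3]Xaa#aa (head 1)
Step 22: aa[q0]aa#aa (head 2)
Step 23: aaX[q1]a#aa (head 3)
Step 24: aaXa[q1]#aa (head 4)
Step 25: aaXa#[q2]aa (head 5)
Step 26: aaXa#a[q2]a (head 6)
Step 27: aaXa#aa[q2]□ (head 7)
Step 28: aaXa#a[q3]aa (head 6)
Step 29: aaXa#[q3]aaa (head 5)
Step 30: aaXa[q3]#aaa (head 4)
Step 31: aaX[q3]a#aaa (head 3)
Step 32: aa[q3]Xa#aaa (head 2)
Step 33: aaa[q0]a#aaa (head 3)
Step 34: aaaX[q1]#aaa (head 4)
Step 35: aaaX#[q2]aaa (head 5)
Step 36: aaaX#a[q2]aa (head 6)
Step 37: aaaX#aa[q2]a (head 7)
Step 38: aaaX#aaa[q2]□ (head 8)
Step 39: aaaX#aa[q3]aa (head 7)
Step 40: aaaX#a[q3]aaa (head 6)
Step 41: aaaX#[q3]aaaa (head 5)
Step 42: aaaX[q3]#aaaa (head 4)
Step 43: aaa[q3]X#aaaa (head 3)
Step 44: aaaa[q0]#aaaa (head 4)
Step 45: aaaa#[q3]aaaa (head 5)
Step 46: aaaa[q3]#aaaa (head 4)
Step 47: aaa[q3]a#aaaa (head 3)
Step 48: aa[q3]aa#aaaa (head 2)
Step 49: a[q3]aaa#aaaa (head 1)
Step 50: [q3]aaaa#aaaa (head 0)
Step 51: [q3]□aaaa#aaaa (head -1)
Step 52: □[qA]aaaa#aaaa (head 0)
The machine is in qA, so it halts and accepts.

Final answer: Accept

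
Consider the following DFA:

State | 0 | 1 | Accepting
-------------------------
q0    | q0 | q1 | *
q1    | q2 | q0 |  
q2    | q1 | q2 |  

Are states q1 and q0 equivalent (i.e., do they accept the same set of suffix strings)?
Try the suffix ε (the empty string).
From q1: q1 — not accepting.
From q0: q0 — accepting.
The two states disagree on this suffix, so they are not equivalent.

Final answer: No. Distinguishing string: ε (the empty string) - accepted from q0 but not from q1.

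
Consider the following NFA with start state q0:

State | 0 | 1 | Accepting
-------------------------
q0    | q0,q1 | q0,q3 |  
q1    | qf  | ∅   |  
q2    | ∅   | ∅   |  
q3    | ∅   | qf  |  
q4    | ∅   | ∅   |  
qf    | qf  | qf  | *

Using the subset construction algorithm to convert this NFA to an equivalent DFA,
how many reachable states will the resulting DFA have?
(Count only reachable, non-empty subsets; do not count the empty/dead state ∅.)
Start subset: {q0}
{q0}: on 0 → {q0, q1}, on 1 → {q0, q3}
{q0, q1}: on 0 → {q0, q1, qf}, on 1 → {q0, q3}
{q0, q3}: on 0 → {q0, q1}, on 1 → {q0, q3, qf}
{q0, q1, qf}: on 0 → {q0, q1, qf}, on 1 → {q0, q3, qf}
{q0, q3, qf}: on 0 → {q0, q1, qf}, on 1 → {q0, q3, qf}
Reachable non-empty subsets: {q0}, {q0, q1}, {q0, q3}, {q0, q1, qf}, {q0, q3, qf} — 5 in total.

Final answer: 5 states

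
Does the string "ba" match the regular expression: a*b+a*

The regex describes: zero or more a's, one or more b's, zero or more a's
Yes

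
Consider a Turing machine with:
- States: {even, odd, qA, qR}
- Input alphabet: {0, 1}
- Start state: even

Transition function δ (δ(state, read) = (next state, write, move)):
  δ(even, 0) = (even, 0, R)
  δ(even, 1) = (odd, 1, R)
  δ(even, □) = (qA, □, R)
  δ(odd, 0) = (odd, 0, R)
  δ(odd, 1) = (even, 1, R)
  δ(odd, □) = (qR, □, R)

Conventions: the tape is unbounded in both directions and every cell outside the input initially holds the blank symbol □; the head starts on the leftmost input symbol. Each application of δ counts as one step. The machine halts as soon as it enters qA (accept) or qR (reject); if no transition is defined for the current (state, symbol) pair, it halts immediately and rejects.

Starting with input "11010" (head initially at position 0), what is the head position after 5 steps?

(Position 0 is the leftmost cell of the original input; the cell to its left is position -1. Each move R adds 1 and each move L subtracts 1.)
Step 0: [even]11010 (head at position 0)
Step 1: δ(even, 1) = (odd, 1, R)  ⊢  1[odd]1010 (head at position 1)
Step 2: δ(odd, 1) = (even, 1, R)  ⊢  11[even]010 (head at position 2)
Step 3: δ(even, 0) = (even, 0, R)  ⊢  110[even]10 (head at position 3)
Step 4: δ(even, 1) = (odd, 1, R)  ⊢  1101[odd]0 (head at position 4)
Step 5: δ(odd, 0) = (odd, 0, R)  ⊢  11010[odd]□ (head at position 5)
Head position after 5 steps: 5

Final answer: Position 5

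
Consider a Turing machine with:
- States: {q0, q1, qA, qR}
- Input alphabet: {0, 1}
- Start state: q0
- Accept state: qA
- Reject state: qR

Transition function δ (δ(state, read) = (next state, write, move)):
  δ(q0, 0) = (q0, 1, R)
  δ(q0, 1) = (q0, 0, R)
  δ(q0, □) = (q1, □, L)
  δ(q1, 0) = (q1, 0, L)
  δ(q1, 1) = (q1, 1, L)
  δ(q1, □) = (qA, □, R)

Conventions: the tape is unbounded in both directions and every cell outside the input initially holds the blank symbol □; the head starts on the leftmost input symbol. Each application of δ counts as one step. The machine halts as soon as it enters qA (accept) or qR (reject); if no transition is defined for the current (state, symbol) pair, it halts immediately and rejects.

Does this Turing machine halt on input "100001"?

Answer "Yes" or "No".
Step 0: [q0]100001 (head at position 0)
Step 1: δ(q0, 1) = (q0, 0, R)  ⊢  0[q0]00001 (head at position 1)
Step 2: δ(q0, 0) = (q0, 1, R)  ⊢  01[q0]0001 (head at position 2)
Step 3: δ(q0, 0) = (q0, 1, R)  ⊢  011[q0]001 (head at position 3)
Step 4: δ(q0, 0) = (q0, 1, R)  ⊢  0111[q0]01 (head at position 4)
Step 5: δ(q0, 0) = (q0, 1, R)  ⊢  01111[q0]1 (head at position 5)
Step 6: δ(q0, 1) = (q0, 0, R)  ⊢  011110[q0]□ (head at position 6)
Step 7: δ(q0, □) = (q1, □, L)  ⊢  01111[q1]0□ (head at position 5)
Step 8: δ(q1, 0) = (q1, 0, L)  ⊢  0111[q1]10□ (head at position 4)
Step 9: δ(q1, 1) = (q1, 1, L)  ⊢  011[q1]110□ (head at position 3)
Step 10: δ(q1, 1) = (q1, 1, L)  ⊢  01[q1]1110□ (head at position 2)
Step 11: δ(q1, 1) = (q1, 1, L)  ⊢  0[q1]11110□ (head at position 1)
Step 12: δ(q1, 1) = (q1, 1, L)  ⊢  [q1]011110□ (head at position 0)
Step 13: δ(q1, 0) = (q1, 0, L)  ⊢  [q1]□011110□ (head at position -1)
Step 14: δ(q1, □) = (qA, □, R)  ⊢  □[qA]011110□ (head at position 0)
The machine is in qA, so it halts and accepts.
It halts after 14 steps.

Final answer: Yes - halts after 14 steps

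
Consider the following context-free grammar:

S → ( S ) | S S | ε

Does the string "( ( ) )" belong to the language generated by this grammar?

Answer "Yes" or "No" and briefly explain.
A derivation exists: S ⇒ ( S ) ⇒ ( ( S ) ) ⇒ ( ( ) ) (using S → ( S ) twice, then S → ε).

Final answer: Yes - a valid derivation exists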